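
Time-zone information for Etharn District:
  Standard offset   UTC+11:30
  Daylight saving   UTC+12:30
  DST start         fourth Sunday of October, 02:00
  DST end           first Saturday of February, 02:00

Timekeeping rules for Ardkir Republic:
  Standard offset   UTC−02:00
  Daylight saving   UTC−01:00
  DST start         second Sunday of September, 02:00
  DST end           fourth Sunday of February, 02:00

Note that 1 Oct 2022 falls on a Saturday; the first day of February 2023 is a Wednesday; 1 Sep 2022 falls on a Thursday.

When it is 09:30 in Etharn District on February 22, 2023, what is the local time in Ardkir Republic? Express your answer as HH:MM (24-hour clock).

21:00

1 October 2022 is a Saturday, so the first Sunday is October 2 and the fourth is October 23.
1 February 2023 is a Wednesday, so the first Saturday is February 4.
February 22, 2023 does not fall between 23 October 2022 and 4 February 2023, so daylight saving is not in effect and Etharn District is at UTC+11:30.
09:30 Etharn District − 11h30m = 22:00 UTC (rolling into the previous day, 21 February 2023).
1 September 2022 is a Thursday, so the first Sunday is September 4 and the second is September 11.
1 February 2023 is a Wednesday, so the first Sunday is February 5 and the fourth is February 26.
At the standard offset (UTC−02:00), 22:00 UTC − 2h = 20:00 Ardkir Republic standard time.
Daylight saving runs 11 September 2022 – 26 February 2023; the standard-time date in Ardkir Republic, February 21, 2023, is inside that window, so Ardkir Republic is at UTC−01:00.
22:00 UTC − 1h = 21:00 Ardkir Republic.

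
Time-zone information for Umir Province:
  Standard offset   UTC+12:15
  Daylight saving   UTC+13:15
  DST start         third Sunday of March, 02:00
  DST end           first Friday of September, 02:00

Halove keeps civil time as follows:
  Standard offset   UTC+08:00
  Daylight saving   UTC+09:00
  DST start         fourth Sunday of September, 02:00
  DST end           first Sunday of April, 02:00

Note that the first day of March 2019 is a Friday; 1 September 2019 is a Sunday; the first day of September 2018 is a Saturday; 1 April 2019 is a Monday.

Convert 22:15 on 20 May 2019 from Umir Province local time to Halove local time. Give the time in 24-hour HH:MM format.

17:00

1 March 2019 is a Friday, so the first Sunday is March 3 and the third is March 17.
1 September 2019 is a Sunday, so the first Friday is September 6.
20 May 2019 falls between 17 March and 6 September, so daylight saving is in effect and Umir Province is at UTC+13:15.
22:15 Umir Province − 13h15m = 09:00 UTC.
1 September 2018 is a Saturday, so the first Sunday is September 2 and the fourth is September 23.
1 April 2019 is a Monday, so the first Sunday is April 7.
At the standard offset (UTC+08:00), 09:00 UTC + 8h = 17:00 Halove standard time.
The standard-time date in Halove, 20 May 2019, does not fall between 23 September 2018 and 7 April 2019, so daylight saving is not in effect and Halove is at UTC+08:00.
09:00 UTC + 8h = 17:00 Halove.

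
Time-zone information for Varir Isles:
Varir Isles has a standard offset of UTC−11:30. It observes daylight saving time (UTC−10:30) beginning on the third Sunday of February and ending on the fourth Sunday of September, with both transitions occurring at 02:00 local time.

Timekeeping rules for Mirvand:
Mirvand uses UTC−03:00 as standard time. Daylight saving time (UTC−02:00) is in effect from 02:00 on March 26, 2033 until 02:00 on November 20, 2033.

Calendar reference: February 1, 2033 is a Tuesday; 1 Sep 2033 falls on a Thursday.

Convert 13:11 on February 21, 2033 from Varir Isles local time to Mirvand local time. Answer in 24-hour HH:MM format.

20:41

1 February 2033 is a Tuesday, so the first Sunday is February 6 and the third is February 20.
1 September 2033 is a Thursday, so the first Sunday is September 4 and the fourth is September 25.
Daylight saving runs 20 February – 25 September; February 21, 2033 is inside that window, so Varir Isles is at UTC−10:30.
13:11 Varir Isles + 10h30m = 23:41 UTC.
At the standard offset (UTC−03:00), 23:41 UTC − 3h = 20:41 Mirvand standard time.
The standard-time date in Mirvand, February 21, 2033, does not fall between 26 March and 20 November, so daylight saving is not in effect and Mirvand is at UTC−03:00.
23:41 UTC − 3h = 20:41 Mirvand.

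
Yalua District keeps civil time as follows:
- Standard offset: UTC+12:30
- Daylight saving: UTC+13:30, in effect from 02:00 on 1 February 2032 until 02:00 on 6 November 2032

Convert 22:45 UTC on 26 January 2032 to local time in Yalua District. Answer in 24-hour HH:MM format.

11:15

At the standard offset (UTC+12:30), 22:45 UTC + 12h30m = 11:15 Yalua District standard time (rolling into the next day, 27 January 2032).
The standard-time date in Yalua District, 27 January 2032, is outside the daylight-saving period (1 February – 6 November), so Yalua District is on standard time, UTC+12:30.
22:45 UTC + 12h30m = 11:15 local (rolling into the next day, 27 January 2032).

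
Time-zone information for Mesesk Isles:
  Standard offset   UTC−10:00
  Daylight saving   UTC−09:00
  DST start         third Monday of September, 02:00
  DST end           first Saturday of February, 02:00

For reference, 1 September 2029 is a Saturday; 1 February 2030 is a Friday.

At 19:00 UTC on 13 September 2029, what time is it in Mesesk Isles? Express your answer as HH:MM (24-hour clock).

1 September 2029 is a Saturday, so the first Monday is September 3 and the third is September 17.
1 February 2030 is a Friday, so the first Saturday is February 2.
At the standard offset (UTC−10:00), 19:00 UTC − 10h = 09:00 Mesesk Isles standard time.
The standard-time date in Mesesk Isles, 13 September 2029, does not fall between 17 September 2029 and 2 February 2030, so daylight saving is not in effect and Mesesk Isles is at UTC−10:00.
19:00 UTC − 10h = 09:00 local.

09:00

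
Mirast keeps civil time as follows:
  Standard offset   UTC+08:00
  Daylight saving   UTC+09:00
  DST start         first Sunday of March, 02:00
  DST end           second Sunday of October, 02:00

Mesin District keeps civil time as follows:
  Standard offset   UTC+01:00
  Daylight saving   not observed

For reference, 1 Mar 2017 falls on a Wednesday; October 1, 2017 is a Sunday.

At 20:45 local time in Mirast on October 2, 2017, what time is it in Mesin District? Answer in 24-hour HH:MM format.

12:45

1 March 2017 is a Wednesday, so the first Sunday is March 5.
1 October 2017 is a Sunday, so the first Sunday is October 1 and the second is October 8.
October 2, 2017 lies within the daylight-saving period (5 March – 8 October), so Mirast is on daylight time, UTC+09:00.
20:45 Mirast − 9h = 11:45 UTC.
Mesin District has no daylight saving, so its offset is UTC+01:00 year-round.
11:45 UTC + 1h = 12:45 Mesin District.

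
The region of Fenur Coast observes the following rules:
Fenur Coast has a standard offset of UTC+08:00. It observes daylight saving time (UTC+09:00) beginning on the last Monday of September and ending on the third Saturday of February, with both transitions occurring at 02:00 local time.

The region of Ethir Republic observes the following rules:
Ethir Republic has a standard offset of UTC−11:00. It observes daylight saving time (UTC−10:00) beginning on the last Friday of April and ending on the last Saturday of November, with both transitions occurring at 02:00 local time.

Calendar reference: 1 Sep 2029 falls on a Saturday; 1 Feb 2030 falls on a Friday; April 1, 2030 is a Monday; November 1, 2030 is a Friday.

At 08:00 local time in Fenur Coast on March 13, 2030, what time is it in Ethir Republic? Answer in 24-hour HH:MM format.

1 September 2029 is a Saturday, so Mondays fall on 3, 10, 17, 24; the last is September 24.
1 February 2030 is a Friday, so the first Saturday is February 2 and the third is February 16.
Daylight saving runs 24 September 2029 – 16 February 2030; March 13, 2030 is outside that window, so Fenur Coast is on standard time at UTC+08:00.
08:00 Fenur Coast − 8h = 00:00 UTC.
1 April 2030 is a Monday, so Fridays fall on 5, 12, 19, 26; the last is April 26.
1 November 2030 is a Friday, so Saturdays fall on 2, 9, 16, 23, 30; the last is November 30.
At the standard offset (UTC−11:00), 00:00 UTC − 11h = 13:00 Ethir Republic standard time (rolling into the previous day, 12 March 2030).
The standard-time date in Ethir Republic, March 12, 2030, does not fall between 26 April and 30 November, so daylight saving is not in effect and Ethir Republic is at UTC−11:00.
00:00 UTC − 11h = 13:00 Ethir Republic (rolling into the previous day, 12 March 2030).

13:00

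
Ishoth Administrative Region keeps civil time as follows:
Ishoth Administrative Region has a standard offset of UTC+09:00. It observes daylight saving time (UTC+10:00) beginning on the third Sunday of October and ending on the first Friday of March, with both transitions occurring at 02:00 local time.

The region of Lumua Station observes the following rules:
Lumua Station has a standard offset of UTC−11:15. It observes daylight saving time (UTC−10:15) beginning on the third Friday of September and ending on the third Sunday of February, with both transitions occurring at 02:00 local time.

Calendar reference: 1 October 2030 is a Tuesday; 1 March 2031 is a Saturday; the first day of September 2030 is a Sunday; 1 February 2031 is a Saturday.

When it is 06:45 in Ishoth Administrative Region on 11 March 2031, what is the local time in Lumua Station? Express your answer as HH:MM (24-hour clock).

10:30

1 October 2030 is a Tuesday, so the first Sunday is October 6 and the third is October 20.
1 March 2031 is a Saturday, so the first Friday is March 7.
11 March 2031 is outside the daylight-saving period (20 October 2030 – 7 March 2031), so Ishoth Administrative Region is on standard time, UTC+09:00.
06:45 Ishoth Administrative Region − 9h = 21:45 UTC (rolling into the previous day, 10 March 2031).
1 September 2030 is a Sunday, so the first Friday is September 6 and the third is September 20.
1 February 2031 is a Saturday, so the first Sunday is February 2 and the third is February 16.
At the standard offset (UTC−11:15), 21:45 UTC − 11h15m = 10:30 Lumua Station standard time.
Daylight saving runs 20 September 2030 – 16 February 2031; the standard-time date in Lumua Station, 10 March 2031, is outside that window, so Lumua Station is on standard time at UTC−11:15.
21:45 UTC − 11h15m = 10:30 Lumua Station.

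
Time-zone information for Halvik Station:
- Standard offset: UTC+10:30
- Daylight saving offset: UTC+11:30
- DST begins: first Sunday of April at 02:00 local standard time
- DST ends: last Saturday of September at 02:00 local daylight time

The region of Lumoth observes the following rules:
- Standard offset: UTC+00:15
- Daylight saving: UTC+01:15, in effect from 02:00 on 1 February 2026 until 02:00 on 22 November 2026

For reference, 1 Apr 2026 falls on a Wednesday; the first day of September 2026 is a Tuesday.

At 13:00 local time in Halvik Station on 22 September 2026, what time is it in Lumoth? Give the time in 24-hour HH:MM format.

1 April 2026 is a Wednesday, so the first Sunday is April 5.
1 September 2026 is a Tuesday, so Saturdays fall on 5, 12, 19, 26; the last is September 26.
22 September 2026 lies within the daylight-saving period (5 April – 26 September), so Halvik Station is on daylight time, UTC+11:30.
13:00 Halvik Station − 11h30m = 01:30 UTC.
At the standard offset (UTC+00:15), 01:30 UTC + 0h15m = 01:45 Lumoth standard time.
The standard-time date in Lumoth, 22 September 2026, lies within the daylight-saving period (1 February – 22 November), so Lumoth is on daylight time, UTC+01:15.
01:30 UTC + 1h15m = 02:45 Lumoth.

02:45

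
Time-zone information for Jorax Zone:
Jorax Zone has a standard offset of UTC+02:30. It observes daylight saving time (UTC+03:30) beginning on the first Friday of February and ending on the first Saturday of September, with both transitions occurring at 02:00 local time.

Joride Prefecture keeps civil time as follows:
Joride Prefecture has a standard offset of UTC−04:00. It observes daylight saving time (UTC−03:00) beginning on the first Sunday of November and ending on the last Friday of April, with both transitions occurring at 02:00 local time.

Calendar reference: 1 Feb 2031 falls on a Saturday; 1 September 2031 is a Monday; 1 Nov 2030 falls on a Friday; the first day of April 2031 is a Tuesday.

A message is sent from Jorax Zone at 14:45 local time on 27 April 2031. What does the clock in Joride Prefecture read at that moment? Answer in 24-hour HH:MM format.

07:15

1 February 2031 is a Saturday, so the first Friday is February 7.
1 September 2031 is a Monday, so the first Saturday is September 6.
27 April 2031 lies within the daylight-saving period (7 February – 6 September), so Jorax Zone is on daylight time, UTC+03:30.
14:45 Jorax Zone − 3h30m = 11:15 UTC.
1 November 2030 is a Friday, so the first Sunday is November 3.
1 April 2031 is a Tuesday, so Fridays fall on 4, 11, 18, 25; the last is April 25.
At the standard offset (UTC−04:00), 11:15 UTC − 4h = 07:15 Joride Prefecture standard time.
The standard-time date in Joride Prefecture, 27 April 2031, does not fall between 3 November 2030 and 25 April 2031, so daylight saving is not in effect and Joride Prefecture is at UTC−04:00.
11:15 UTC − 4h = 07:15 Joride Prefecture.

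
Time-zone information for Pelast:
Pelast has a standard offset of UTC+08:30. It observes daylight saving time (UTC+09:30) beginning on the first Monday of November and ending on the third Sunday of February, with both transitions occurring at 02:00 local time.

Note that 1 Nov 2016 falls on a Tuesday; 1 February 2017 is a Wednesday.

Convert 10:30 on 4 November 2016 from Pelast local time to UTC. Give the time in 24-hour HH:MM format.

1 November 2016 is a Tuesday, so the first Monday is November 7.
1 February 2017 is a Wednesday, so the first Sunday is February 5 and the third is February 19.
Daylight saving runs 7 November 2016 – 19 February 2017; 4 November 2016 is outside that window, so Pelast is on standard time at UTC+08:30.
10:30 local − 8h30m = 02:00 UTC.

02:00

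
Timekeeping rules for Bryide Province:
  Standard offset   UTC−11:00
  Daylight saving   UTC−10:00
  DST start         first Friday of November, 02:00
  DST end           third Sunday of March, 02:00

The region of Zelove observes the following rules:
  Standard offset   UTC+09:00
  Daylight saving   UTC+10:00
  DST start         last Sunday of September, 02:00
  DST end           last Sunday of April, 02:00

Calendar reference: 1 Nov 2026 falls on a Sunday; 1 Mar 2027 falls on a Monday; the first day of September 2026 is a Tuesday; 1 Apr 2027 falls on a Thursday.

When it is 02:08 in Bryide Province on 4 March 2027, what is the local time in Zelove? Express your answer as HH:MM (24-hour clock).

1 November 2026 is a Sunday, so the first Friday is November 6.
1 March 2027 is a Monday, so the first Sunday is March 7 and the third is March 21.
4 March 2027 falls between 6 November 2026 and 21 March 2027, so daylight saving is in effect and Bryide Province is at UTC−10:00.
02:08 Bryide Province + 10h = 12:08 UTC.
1 September 2026 is a Tuesday, so Sundays fall on 6, 13, 20, 27; the last is September 27.
1 April 2027 is a Thursday, so Sundays fall on 4, 11, 18, 25; the last is April 25.
At the standard offset (UTC+09:00), 12:08 UTC + 9h = 21:08 Zelove standard time.
The standard-time date in Zelove, 4 March 2027, falls between 27 September 2026 and 25 April 2027, so daylight saving is in effect and Zelove is at UTC+10:00.
12:08 UTC + 10h = 22:08 Zelove.

22:08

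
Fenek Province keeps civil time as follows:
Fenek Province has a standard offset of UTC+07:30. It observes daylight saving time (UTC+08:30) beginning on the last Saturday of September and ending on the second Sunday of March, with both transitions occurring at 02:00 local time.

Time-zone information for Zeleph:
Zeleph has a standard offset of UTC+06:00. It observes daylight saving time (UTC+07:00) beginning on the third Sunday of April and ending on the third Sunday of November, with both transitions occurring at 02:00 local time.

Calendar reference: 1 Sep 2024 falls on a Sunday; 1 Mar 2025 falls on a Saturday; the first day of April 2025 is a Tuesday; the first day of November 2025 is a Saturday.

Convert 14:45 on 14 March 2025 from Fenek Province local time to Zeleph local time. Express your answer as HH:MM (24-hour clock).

1 September 2024 is a Sunday, so Saturdays fall on 7, 14, 21, 28; the last is September 28.
1 March 2025 is a Saturday, so the first Sunday is March 2 and the second is March 9.
Daylight saving runs 28 September 2024 – 9 March 2025; 14 March 2025 is outside that window, so Fenek Province is on standard time at UTC+07:30.
14:45 Fenek Province − 7h30m = 07:15 UTC.
1 April 2025 is a Tuesday, so the first Sunday is April 6 and the third is April 20.
1 November 2025 is a Saturday, so the first Sunday is November 2 and the third is November 16.
At the standard offset (UTC+06:00), 07:15 UTC + 6h = 13:15 Zeleph standard time.
The standard-time date in Zeleph, 14 March 2025, is outside the daylight-saving period (20 April – 16 November), so Zeleph is on standard time, UTC+06:00.
07:15 UTC + 6h = 13:15 Zeleph.

13:15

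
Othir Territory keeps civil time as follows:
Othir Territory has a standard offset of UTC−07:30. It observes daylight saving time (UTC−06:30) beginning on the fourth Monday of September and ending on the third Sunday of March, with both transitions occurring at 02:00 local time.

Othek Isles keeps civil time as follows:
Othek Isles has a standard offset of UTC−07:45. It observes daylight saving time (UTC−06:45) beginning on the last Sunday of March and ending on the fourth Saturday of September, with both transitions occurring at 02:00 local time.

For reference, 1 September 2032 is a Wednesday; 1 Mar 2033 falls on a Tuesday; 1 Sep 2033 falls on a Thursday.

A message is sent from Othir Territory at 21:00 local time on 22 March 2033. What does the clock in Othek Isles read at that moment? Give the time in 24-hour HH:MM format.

20:45

1 September 2032 is a Wednesday, so the first Monday is September 6 and the fourth is September 27.
1 March 2033 is a Tuesday, so the first Sunday is March 6 and the third is March 20.
22 March 2033 does not fall between 27 September 2032 and 20 March 2033, so daylight saving is not in effect and Othir Territory is at UTC−07:30.
21:00 Othir Territory + 7h30m = 04:30 UTC (rolling into the next day, 23 March 2033).
1 March 2033 is a Tuesday, so Sundays fall on 6, 13, 20, 27; the last is March 27.
1 September 2033 is a Thursday, so the first Saturday is September 3 and the fourth is September 24.
At the standard offset (UTC−07:45), 04:30 UTC − 7h45m = 20:45 Othek Isles standard time (rolling into the previous day, 22 March 2033).
Daylight saving runs 27 March – 24 September; the standard-time date in Othek Isles, 22 March 2033, is outside that window, so Othek Isles is on standard time at UTC−07:45.
04:30 UTC − 7h45m = 20:45 Othek Isles (rolling into the previous day, 22 March 2033).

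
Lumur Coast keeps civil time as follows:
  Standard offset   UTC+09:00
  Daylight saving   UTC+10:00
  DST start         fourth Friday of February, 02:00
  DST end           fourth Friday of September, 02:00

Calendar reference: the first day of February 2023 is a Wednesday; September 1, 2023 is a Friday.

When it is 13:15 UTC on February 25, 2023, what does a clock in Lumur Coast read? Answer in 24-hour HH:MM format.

23:15

1 February 2023 is a Wednesday, so the first Friday is February 3 and the fourth is February 24.
1 September 2023 is a Friday, so the first Friday is September 1 and the fourth is September 22.
At the standard offset (UTC+09:00), 13:15 UTC + 9h = 22:15 Lumur Coast standard time.
The standard-time date in Lumur Coast, February 25, 2023, lies within the daylight-saving period (24 February – 22 September), so Lumur Coast is on daylight time, UTC+10:00.
13:15 UTC + 10h = 23:15 local.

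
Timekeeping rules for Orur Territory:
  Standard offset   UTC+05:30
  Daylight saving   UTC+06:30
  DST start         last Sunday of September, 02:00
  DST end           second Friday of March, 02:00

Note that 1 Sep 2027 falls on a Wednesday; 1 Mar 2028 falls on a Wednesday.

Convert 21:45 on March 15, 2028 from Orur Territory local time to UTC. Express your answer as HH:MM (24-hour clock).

16:15

1 September 2027 is a Wednesday, so Sundays fall on 5, 12, 19, 26; the last is September 26.
1 March 2028 is a Wednesday, so the first Friday is March 3 and the second is March 10.
Daylight saving runs 26 September 2027 – 10 March 2028; March 15, 2028 is outside that window, so Orur Territory is on standard time at UTC+05:30.
21:45 local − 5h30m = 16:15 UTC.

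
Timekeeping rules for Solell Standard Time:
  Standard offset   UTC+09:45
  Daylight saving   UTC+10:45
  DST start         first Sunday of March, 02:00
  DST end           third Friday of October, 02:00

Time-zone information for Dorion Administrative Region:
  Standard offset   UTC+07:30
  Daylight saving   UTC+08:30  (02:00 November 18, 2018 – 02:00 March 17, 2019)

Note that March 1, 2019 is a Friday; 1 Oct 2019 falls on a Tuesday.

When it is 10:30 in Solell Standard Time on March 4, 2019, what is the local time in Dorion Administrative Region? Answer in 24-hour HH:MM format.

1 March 2019 is a Friday, so the first Sunday is March 3.
1 October 2019 is a Tuesday, so the first Friday is October 4 and the third is October 18.
March 4, 2019 lies within the daylight-saving period (3 March – 18 October), so Solell Standard Time is on daylight time, UTC+10:45.
10:30 Solell Standard Time − 10h45m = 23:45 UTC (rolling into the previous day, 3 March 2019).
At the standard offset (UTC+07:30), 23:45 UTC + 7h30m = 07:15 Dorion Administrative Region standard time (rolling into the next day, 4 March 2019).
The standard-time date in Dorion Administrative Region, March 4, 2019, falls between 18 November 2018 and 17 March 2019, so daylight saving is in effect and Dorion Administrative Region is at UTC+08:30.
23:45 UTC + 8h30m = 08:15 Dorion Administrative Region (rolling into the next day, 4 March 2019).

08:15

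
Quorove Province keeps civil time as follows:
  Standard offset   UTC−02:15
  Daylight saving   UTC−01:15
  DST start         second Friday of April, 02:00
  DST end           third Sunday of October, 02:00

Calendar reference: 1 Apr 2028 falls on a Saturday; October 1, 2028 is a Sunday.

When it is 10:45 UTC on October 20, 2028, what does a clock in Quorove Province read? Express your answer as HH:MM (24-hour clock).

08:30

1 April 2028 is a Saturday, so the first Friday is April 7 and the second is April 14.
1 October 2028 is a Sunday, so the first Sunday is October 1 and the third is October 15.
At the standard offset (UTC−02:15), 10:45 UTC − 2h15m = 08:30 Quorove Province standard time.
Daylight saving runs 14 April – 15 October; the standard-time date in Quorove Province, October 20, 2028, is outside that window, so Quorove Province is on standard time at UTC−02:15.
10:45 UTC − 2h15m = 08:30 local.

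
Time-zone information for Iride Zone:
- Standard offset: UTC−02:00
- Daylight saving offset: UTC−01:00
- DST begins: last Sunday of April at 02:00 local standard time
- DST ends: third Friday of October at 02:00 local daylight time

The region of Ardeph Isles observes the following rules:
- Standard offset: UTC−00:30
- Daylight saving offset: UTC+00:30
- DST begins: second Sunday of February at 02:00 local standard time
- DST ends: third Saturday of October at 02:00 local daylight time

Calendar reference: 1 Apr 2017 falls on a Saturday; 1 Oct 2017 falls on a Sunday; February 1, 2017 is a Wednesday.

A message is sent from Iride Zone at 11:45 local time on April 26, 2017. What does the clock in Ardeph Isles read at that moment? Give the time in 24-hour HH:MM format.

1 April 2017 is a Saturday, so Sundays fall on 2, 9, 16, 23, 30; the last is April 30.
1 October 2017 is a Sunday, so the first Friday is October 6 and the third is October 20.
April 26, 2017 does not fall between 30 April and 20 October, so daylight saving is not in effect and Iride Zone is at UTC−02:00.
11:45 Iride Zone + 2h = 13:45 UTC.
1 February 2017 is a Wednesday, so the first Sunday is February 5 and the second is February 12.
1 October 2017 is a Sunday, so the first Saturday is October 7 and the third is October 21.
At the standard offset (UTC−00:30), 13:45 UTC − 0h30m = 13:15 Ardeph Isles standard time.
The standard-time date in Ardeph Isles, April 26, 2017, falls between 12 February and 21 October, so daylight saving is in effect and Ardeph Isles is at UTC+00:30.
13:45 UTC + 0h30m = 14:15 Ardeph Isles.

14:15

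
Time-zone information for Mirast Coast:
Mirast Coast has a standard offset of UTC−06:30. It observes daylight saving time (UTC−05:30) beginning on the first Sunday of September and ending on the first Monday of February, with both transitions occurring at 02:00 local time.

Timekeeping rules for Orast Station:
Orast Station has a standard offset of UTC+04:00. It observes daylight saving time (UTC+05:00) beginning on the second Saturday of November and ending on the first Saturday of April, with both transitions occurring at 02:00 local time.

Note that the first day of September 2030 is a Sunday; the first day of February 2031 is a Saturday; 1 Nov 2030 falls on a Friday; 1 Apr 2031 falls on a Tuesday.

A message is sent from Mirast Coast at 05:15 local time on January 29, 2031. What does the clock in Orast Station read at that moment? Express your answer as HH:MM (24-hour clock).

1 September 2030 is a Sunday, so the first Sunday is September 1.
1 February 2031 is a Saturday, so the first Monday is February 3.
January 29, 2031 lies within the daylight-saving period (1 September 2030 – 3 February 2031), so Mirast Coast is on daylight time, UTC−05:30.
05:15 Mirast Coast + 5h30m = 10:45 UTC.
1 November 2030 is a Friday, so the first Saturday is November 2 and the second is November 9.
1 April 2031 is a Tuesday, so the first Saturday is April 5.
At the standard offset (UTC+04:00), 10:45 UTC + 4h = 14:45 Orast Station standard time.
The standard-time date in Orast Station, January 29, 2031, lies within the daylight-saving period (9 November 2030 – 5 April 2031), so Orast Station is on daylight time, UTC+05:00.
10:45 UTC + 5h = 15:45 Orast Station.

15:45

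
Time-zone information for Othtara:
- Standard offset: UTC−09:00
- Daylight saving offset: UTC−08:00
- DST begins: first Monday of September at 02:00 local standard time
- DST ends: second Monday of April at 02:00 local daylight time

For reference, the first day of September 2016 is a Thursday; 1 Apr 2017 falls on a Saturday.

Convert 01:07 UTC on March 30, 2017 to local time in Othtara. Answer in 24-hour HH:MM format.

17:07

1 September 2016 is a Thursday, so the first Monday is September 5.
1 April 2017 is a Saturday, so the first Monday is April 3 and the second is April 10.
At the standard offset (UTC−09:00), 01:07 UTC − 9h = 16:07 Othtara standard time (rolling into the previous day, 29 March 2017).
The standard-time date in Othtara, March 29, 2017, lies within the daylight-saving period (5 September 2016 – 10 April 2017), so Othtara is on daylight time, UTC−08:00.
01:07 UTC − 8h = 17:07 local (rolling into the previous day, 29 March 2017).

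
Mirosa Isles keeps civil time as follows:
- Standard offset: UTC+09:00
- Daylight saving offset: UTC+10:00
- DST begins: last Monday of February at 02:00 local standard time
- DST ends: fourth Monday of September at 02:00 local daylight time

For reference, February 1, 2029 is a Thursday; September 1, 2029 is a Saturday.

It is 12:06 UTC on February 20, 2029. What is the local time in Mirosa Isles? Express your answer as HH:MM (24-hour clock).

21:06

1 February 2029 is a Thursday, so Mondays fall on 5, 12, 19, 26; the last is February 26.
1 September 2029 is a Saturday, so the first Monday is September 3 and the fourth is September 24.
At the standard offset (UTC+09:00), 12:06 UTC + 9h = 21:06 Mirosa Isles standard time.
Daylight saving runs 26 February – 24 September; the standard-time date in Mirosa Isles, February 20, 2029, is outside that window, so Mirosa Isles is on standard time at UTC+09:00.
12:06 UTC + 9h = 21:06 local.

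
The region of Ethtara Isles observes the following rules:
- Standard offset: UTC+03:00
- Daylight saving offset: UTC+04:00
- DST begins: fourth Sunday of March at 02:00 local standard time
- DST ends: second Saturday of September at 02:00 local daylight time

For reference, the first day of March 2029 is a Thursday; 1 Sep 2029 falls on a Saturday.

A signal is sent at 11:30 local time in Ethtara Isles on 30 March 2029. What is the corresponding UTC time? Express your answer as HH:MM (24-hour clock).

1 March 2029 is a Thursday, so the first Sunday is March 4 and the fourth is March 25.
1 September 2029 is a Saturday, so the first Saturday is September 1 and the second is September 8.
30 March 2029 falls between 25 March and 8 September, so daylight saving is in effect and Ethtara Isles is at UTC+04:00.
11:30 local − 4h = 07:30 UTC.

07:30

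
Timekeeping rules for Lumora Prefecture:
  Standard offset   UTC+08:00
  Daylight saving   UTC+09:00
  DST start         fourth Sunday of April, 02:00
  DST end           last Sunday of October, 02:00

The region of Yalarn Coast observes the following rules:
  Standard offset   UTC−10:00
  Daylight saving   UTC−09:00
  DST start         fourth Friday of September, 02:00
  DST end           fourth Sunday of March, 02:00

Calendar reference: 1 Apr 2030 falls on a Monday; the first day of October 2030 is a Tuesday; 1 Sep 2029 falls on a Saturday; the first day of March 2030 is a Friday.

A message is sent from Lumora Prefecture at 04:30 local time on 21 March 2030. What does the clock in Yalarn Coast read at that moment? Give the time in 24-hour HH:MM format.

11:30

1 April 2030 is a Monday, so the first Sunday is April 7 and the fourth is April 28.
1 October 2030 is a Tuesday, so Sundays fall on 6, 13, 20, 27; the last is October 27.
21 March 2030 is outside the daylight-saving period (28 April – 27 October), so Lumora Prefecture is on standard time, UTC+08:00.
04:30 Lumora Prefecture − 8h = 20:30 UTC (rolling into the previous day, 20 March 2030).
1 September 2029 is a Saturday, so the first Friday is September 7 and the fourth is September 28.
1 March 2030 is a Friday, so the first Sunday is March 3 and the fourth is March 24.
At the standard offset (UTC−10:00), 20:30 UTC − 10h = 10:30 Yalarn Coast standard time.
Daylight saving runs 28 September 2029 – 24 March 2030; the standard-time date in Yalarn Coast, 20 March 2030, is inside that window, so Yalarn Coast is at UTC−09:00.
20:30 UTC − 9h = 11:30 Yalarn Coast.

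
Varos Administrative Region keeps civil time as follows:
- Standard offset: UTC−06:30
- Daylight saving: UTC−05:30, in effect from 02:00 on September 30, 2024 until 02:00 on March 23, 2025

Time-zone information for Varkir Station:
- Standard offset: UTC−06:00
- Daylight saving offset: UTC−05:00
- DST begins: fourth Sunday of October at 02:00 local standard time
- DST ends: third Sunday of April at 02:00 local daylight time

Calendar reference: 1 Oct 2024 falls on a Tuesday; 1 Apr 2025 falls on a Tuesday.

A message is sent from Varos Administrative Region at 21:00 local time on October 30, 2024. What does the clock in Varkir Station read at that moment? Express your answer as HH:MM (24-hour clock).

21:30

October 30, 2024 falls between 30 September 2024 and 23 March 2025, so daylight saving is in effect and Varos Administrative Region is at UTC−05:30.
21:00 Varos Administrative Region + 5h30m = 02:30 UTC (rolling into the next day, 31 October 2024).
1 October 2024 is a Tuesday, so the first Sunday is October 6 and the fourth is October 27.
1 April 2025 is a Tuesday, so the first Sunday is April 6 and the third is April 20.
At the standard offset (UTC−06:00), 02:30 UTC − 6h = 20:30 Varkir Station standard time (rolling into the previous day, 30 October 2024).
The standard-time date in Varkir Station, October 30, 2024, lies within the daylight-saving period (27 October 2024 – 20 April 2025), so Varkir Station is on daylight time, UTC−05:00.
02:30 UTC − 5h = 21:30 Varkir Station (rolling into the previous day, 30 October 2024).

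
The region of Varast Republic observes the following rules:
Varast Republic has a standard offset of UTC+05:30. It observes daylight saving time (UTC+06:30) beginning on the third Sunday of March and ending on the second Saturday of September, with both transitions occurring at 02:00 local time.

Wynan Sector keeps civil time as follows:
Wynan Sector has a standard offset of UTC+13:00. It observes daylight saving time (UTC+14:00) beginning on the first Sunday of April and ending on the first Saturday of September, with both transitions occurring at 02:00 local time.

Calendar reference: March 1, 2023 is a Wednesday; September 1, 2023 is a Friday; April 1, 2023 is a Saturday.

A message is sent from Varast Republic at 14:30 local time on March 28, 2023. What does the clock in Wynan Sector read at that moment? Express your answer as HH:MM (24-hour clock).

21:00

1 March 2023 is a Wednesday, so the first Sunday is March 5 and the third is March 19.
1 September 2023 is a Friday, so the first Saturday is September 2 and the second is September 9.
March 28, 2023 lies within the daylight-saving period (19 March – 9 September), so Varast Republic is on daylight time, UTC+06:30.
14:30 Varast Republic − 6h30m = 08:00 UTC.
1 April 2023 is a Saturday, so the first Sunday is April 2.
1 September 2023 is a Friday, so the first Saturday is September 2.
At the standard offset (UTC+13:00), 08:00 UTC + 13h = 21:00 Wynan Sector standard time.
The standard-time date in Wynan Sector, March 28, 2023, is outside the daylight-saving period (2 April – 2 September), so Wynan Sector is on standard time, UTC+13:00.
08:00 UTC + 13h = 21:00 Wynan Sector.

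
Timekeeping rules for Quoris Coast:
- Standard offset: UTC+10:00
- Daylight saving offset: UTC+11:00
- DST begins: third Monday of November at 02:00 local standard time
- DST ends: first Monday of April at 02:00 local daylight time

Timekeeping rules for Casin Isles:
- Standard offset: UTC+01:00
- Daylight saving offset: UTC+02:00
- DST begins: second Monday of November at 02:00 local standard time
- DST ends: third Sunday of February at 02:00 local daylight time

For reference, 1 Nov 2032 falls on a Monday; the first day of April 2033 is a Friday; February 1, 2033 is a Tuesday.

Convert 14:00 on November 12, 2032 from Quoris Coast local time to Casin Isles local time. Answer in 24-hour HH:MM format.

06:00

1 November 2032 is a Monday, so the first Monday is November 1 and the third is November 15.
1 April 2033 is a Friday, so the first Monday is April 4.
Daylight saving runs 15 November 2032 – 4 April 2033; November 12, 2032 is outside that window, so Quoris Coast is on standard time at UTC+10:00.
14:00 Quoris Coast − 10h = 04:00 UTC.
1 November 2032 is a Monday, so the first Monday is November 1 and the second is November 8.
1 February 2033 is a Tuesday, so the first Sunday is February 6 and the third is February 20.
At the standard offset (UTC+01:00), 04:00 UTC + 1h = 05:00 Casin Isles standard time.
Daylight saving runs 8 November 2032 – 20 February 2033; the standard-time date in Casin Isles, November 12, 2032, is inside that window, so Casin Isles is at UTC+02:00.
04:00 UTC + 2h = 06:00 Casin Isles.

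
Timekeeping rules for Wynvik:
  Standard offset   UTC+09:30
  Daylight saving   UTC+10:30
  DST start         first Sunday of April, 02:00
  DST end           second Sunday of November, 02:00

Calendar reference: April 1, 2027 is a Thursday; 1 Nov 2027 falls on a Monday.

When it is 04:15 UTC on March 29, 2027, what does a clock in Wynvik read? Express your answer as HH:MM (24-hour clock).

13:45

1 April 2027 is a Thursday, so the first Sunday is April 4.
1 November 2027 is a Monday, so the first Sunday is November 7 and the second is November 14.
At the standard offset (UTC+09:30), 04:15 UTC + 9h30m = 13:45 Wynvik standard time.
The standard-time date in Wynvik, March 29, 2027, is outside the daylight-saving period (4 April – 14 November), so Wynvik is on standard time, UTC+09:30.
04:15 UTC + 9h30m = 13:45 local.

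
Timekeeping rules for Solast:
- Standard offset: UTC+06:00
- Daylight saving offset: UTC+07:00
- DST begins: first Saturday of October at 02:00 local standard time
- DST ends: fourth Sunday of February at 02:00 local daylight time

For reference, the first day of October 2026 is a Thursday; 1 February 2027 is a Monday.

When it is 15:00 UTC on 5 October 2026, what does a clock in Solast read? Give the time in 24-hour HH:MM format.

1 October 2026 is a Thursday, so the first Saturday is October 3.
1 February 2027 is a Monday, so the first Sunday is February 7 and the fourth is February 28.
At the standard offset (UTC+06:00), 15:00 UTC + 6h = 21:00 Solast standard time.
The standard-time date in Solast, 5 October 2026, lies within the daylight-saving period (3 October 2026 – 28 February 2027), so Solast is on daylight time, UTC+07:00.
15:00 UTC + 7h = 22:00 local.

22:00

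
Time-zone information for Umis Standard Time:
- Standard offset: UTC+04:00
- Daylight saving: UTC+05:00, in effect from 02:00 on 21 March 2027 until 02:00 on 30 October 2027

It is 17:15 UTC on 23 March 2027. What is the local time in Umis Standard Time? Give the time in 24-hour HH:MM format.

At the standard offset (UTC+04:00), 17:15 UTC + 4h = 21:15 Umis Standard Time standard time.
Daylight saving runs 21 March – 30 October; the standard-time date in Umis Standard Time, 23 March 2027, is inside that window, so Umis Standard Time is at UTC+05:00.
17:15 UTC + 5h = 22:15 local.

22:15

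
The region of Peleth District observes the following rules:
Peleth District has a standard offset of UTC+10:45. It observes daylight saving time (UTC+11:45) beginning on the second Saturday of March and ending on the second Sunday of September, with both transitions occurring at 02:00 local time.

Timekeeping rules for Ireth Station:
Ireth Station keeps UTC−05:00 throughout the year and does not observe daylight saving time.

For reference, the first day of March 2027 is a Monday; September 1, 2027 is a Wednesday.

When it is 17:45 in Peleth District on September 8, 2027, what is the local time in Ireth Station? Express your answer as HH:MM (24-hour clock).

01:00

1 March 2027 is a Monday, so the first Saturday is March 6 and the second is March 13.
1 September 2027 is a Wednesday, so the first Sunday is September 5 and the second is September 12.
September 8, 2027 lies within the daylight-saving period (13 March – 12 September), so Peleth District is on daylight time, UTC+11:45.
17:45 Peleth District − 11h45m = 06:00 UTC.
Ireth Station stays on UTC−05:00 all year.
06:00 UTC − 5h = 01:00 Ireth Station.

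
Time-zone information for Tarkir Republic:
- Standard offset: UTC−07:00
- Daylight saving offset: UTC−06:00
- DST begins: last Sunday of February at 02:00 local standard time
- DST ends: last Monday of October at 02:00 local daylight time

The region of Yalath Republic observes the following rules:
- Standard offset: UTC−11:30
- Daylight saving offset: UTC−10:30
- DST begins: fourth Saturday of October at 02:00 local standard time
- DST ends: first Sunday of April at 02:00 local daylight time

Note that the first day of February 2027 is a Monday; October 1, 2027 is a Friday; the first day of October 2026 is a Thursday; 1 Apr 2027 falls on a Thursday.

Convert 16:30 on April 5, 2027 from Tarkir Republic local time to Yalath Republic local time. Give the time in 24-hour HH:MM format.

1 February 2027 is a Monday, so Sundays fall on 7, 14, 21, 28; the last is February 28.
1 October 2027 is a Friday, so Mondays fall on 4, 11, 18, 25; the last is October 25.
Daylight saving runs 28 February – 25 October; April 5, 2027 is inside that window, so Tarkir Republic is at UTC−06:00.
16:30 Tarkir Republic + 6h = 22:30 UTC.
1 October 2026 is a Thursday, so the first Saturday is October 3 and the fourth is October 24.
1 April 2027 is a Thursday, so the first Sunday is April 4.
At the standard offset (UTC−11:30), 22:30 UTC − 11h30m = 11:00 Yalath Republic standard time.
Daylight saving runs 24 October 2026 – 4 April 2027; the standard-time date in Yalath Republic, April 5, 2027, is outside that window, so Yalath Republic is on standard time at UTC−11:30.
22:30 UTC − 11h30m = 11:00 Yalath Republic.

11:00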